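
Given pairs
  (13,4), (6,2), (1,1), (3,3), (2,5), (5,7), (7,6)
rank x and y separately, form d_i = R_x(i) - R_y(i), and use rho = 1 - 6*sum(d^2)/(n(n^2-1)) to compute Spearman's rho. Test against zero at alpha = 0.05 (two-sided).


Step 1: Rank x and y separately (midranks; no ties here).
rank(x): 13->7, 6->5, 1->1, 3->3, 2->2, 5->4, 7->6
rank(y): 4->4, 2->2, 1->1, 3->3, 5->5, 7->7, 6->6
Step 2: d_i = R_x(i) - R_y(i); compute d_i^2.
  (7-4)^2=9, (5-2)^2=9, (1-1)^2=0, (3-3)^2=0, (2-5)^2=9, (4-7)^2=9, (6-6)^2=0
sum(d^2) = 36.
Step 3: rho = 1 - 6*36 / (7*(7^2 - 1)) = 1 - 216/336 = 0.357143.
Step 4: Under H0, t = rho * sqrt((n-2)/(1-rho^2)) = 0.8550 ~ t(5).
Step 5: Two-sided p-value from the t-distribution with 5 df = 0.431611.
Step 6: alpha = 0.05. fail to reject H0.

rho = 0.3571, p = 0.431611, fail to reject H0 at alpha = 0.05.


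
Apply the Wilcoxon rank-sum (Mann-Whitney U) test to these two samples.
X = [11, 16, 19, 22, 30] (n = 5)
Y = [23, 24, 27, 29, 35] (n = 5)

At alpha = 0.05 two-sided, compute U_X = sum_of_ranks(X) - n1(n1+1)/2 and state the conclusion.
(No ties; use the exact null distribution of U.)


Step 1: Combine and sort all 10 observations; assign midranks.
sorted (value, group): (11,X), (16,X), (19,X), (22,X), (23,Y), (24,Y), (27,Y), (29,Y), (30,X), (35,Y)
ranks: 11->1, 16->2, 19->3, 22->4, 23->5, 24->6, 27->7, 29->8, 30->9, 35->10
Step 2: Rank sum for X: R1 = 1 + 2 + 3 + 4 + 9 = 19.
Step 3: U_X = R1 - n1(n1+1)/2 = 19 - 5*6/2 = 19 - 15 = 4.
       U_Y = n1*n2 - U_X = 25 - 4 = 21.
Step 4: No ties, so the exact null distribution of U (based on enumerating the C(10,5) = 252 equally likely rank assignments) gives the two-sided p-value.
Step 5: p-value = 0.095238; compare to alpha = 0.05. fail to reject H0.

U_X = 4, p = 0.095238, fail to reject H0 at alpha = 0.05.


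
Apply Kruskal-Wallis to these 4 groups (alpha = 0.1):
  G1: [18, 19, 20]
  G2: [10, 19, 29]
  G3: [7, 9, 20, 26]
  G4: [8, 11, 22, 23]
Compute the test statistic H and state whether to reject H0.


Step 1: Combine all N = 14 observations and assign midranks.
sorted (value, group, rank): (7,G3,1), (8,G4,2), (9,G3,3), (10,G2,4), (11,G4,5), (18,G1,6), (19,G1,7.5), (19,G2,7.5), (20,G1,9.5), (20,G3,9.5), (22,G4,11), (23,G4,12), (26,G3,13), (29,G2,14)
Step 2: Sum ranks within each group.
R_1 = 23 (n_1 = 3)
R_2 = 25.5 (n_2 = 3)
R_3 = 26.5 (n_3 = 4)
R_4 = 30 (n_4 = 4)
Step 3: H = 12/(N(N+1)) * sum(R_i^2/n_i) - 3(N+1)
     = 12/(14*15) * (23^2/3 + 25.5^2/3 + 26.5^2/4 + 30^2/4) - 3*15
     = 0.057143 * 793.646 - 45
     = 0.351190.
Step 4: Ties present; correction factor C = 1 - 12/(14^3 - 14) = 0.995604. Corrected H = 0.351190 / 0.995604 = 0.352741.
Step 5: Under H0, H ~ chi^2(3); p-value = 0.949822.
Step 6: alpha = 0.1. fail to reject H0.

H = 0.3527, df = 3, p = 0.949822, fail to reject H0.


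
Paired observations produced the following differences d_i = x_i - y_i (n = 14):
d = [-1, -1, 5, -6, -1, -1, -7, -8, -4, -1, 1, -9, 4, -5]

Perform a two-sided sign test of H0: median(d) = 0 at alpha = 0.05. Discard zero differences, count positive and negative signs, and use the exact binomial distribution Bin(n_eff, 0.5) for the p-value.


Step 1: Discard zero differences. Original n = 14; n_eff = number of nonzero differences = 14.
Nonzero differences (with sign): -1, -1, +5, -6, -1, -1, -7, -8, -4, -1, +1, -9, +4, -5
Step 2: Count signs: positive = 3, negative = 11.
Step 3: Under H0: P(positive) = 0.5, so the number of positives S ~ Bin(14, 0.5).
Step 4: Two-sided exact p-value = sum of Bin(14,0.5) probabilities at or below the observed probability = 0.057373.
Step 5: alpha = 0.05. fail to reject H0.

n_eff = 14, pos = 3, neg = 11, p = 0.057373, fail to reject H0.


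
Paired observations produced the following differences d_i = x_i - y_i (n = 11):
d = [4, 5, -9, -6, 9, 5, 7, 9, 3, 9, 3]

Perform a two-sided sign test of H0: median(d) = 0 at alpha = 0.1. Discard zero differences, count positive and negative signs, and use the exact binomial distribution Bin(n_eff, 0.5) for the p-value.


Step 1: Discard zero differences. Original n = 11; n_eff = number of nonzero differences = 11.
Nonzero differences (with sign): +4, +5, -9, -6, +9, +5, +7, +9, +3, +9, +3
Step 2: Count signs: positive = 9, negative = 2.
Step 3: Under H0: P(positive) = 0.5, so the number of positives S ~ Bin(11, 0.5).
Step 4: Two-sided exact p-value = sum of Bin(11,0.5) probabilities at or below the observed probability = 0.065430.
Step 5: alpha = 0.1. reject H0.

n_eff = 11, pos = 9, neg = 2, p = 0.065430, reject H0.


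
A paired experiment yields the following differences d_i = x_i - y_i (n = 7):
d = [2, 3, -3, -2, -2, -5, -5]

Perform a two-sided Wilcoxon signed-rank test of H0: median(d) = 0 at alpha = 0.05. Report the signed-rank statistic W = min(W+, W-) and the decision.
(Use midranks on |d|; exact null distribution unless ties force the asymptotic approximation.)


Step 1: Drop any zero differences (none here) and take |d_i|.
|d| = [2, 3, 3, 2, 2, 5, 5]
Step 2: Midrank |d_i| (ties get averaged ranks).
ranks: |2|->2, |3|->4.5, |3|->4.5, |2|->2, |2|->2, |5|->6.5, |5|->6.5
Step 3: Attach original signs; sum ranks with positive sign and with negative sign.
W+ = 2 + 4.5 = 6.5
W- = 4.5 + 2 + 2 + 6.5 + 6.5 = 21.5
(Check: W+ + W- = 28 should equal n(n+1)/2 = 28.)
Step 4: Test statistic W = min(W+, W-) = 6.5.
Step 5: Ties in |d|, so use the tie-corrected normal approximation.
        E[W] = n(n+1)/4 = 7*8/4 = 14.
        Tie groups: |d|=2 (t=3), |d|=3 (t=2), |d|=5 (t=2); sum(t^3 - t) = 36.
        Var[W] = n(n+1)(2n+1)/24 - sum(t^3-t)/48 = 840/24 - 36/48 = 34.25.
        z = (W - E[W]) / sqrt(Var[W]) = (6.5 - 14) / 5.8523 = -1.2815.
        Two-sided p = 2*Phi(z) = 0.200005.
Step 6: alpha = 0.05. fail to reject H0.

W+ = 6.5, W- = 21.5, W = min = 6.5, p = 0.200005, fail to reject H0.


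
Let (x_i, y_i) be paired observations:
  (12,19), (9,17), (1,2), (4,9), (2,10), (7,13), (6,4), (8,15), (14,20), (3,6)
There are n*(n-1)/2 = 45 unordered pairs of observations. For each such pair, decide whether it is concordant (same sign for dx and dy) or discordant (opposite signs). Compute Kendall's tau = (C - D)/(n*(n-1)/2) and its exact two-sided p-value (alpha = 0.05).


Step 1: Enumerate the 45 unordered pairs (i,j) with i<j and classify each by sign(x_j-x_i) * sign(y_j-y_i).
  (1,2):dx=-3,dy=-2->C; (1,3):dx=-11,dy=-17->C; (1,4):dx=-8,dy=-10->C; (1,5):dx=-10,dy=-9->C
  (1,6):dx=-5,dy=-6->C; (1,7):dx=-6,dy=-15->C; (1,8):dx=-4,dy=-4->C; (1,9):dx=+2,dy=+1->C
  (1,10):dx=-9,dy=-13->C; (2,3):dx=-8,dy=-15->C; (2,4):dx=-5,dy=-8->C; (2,5):dx=-7,dy=-7->C
  (2,6):dx=-2,dy=-4->C; (2,7):dx=-3,dy=-13->C; (2,8):dx=-1,dy=-2->C; (2,9):dx=+5,dy=+3->C
  (2,10):dx=-6,dy=-11->C; (3,4):dx=+3,dy=+7->C; (3,5):dx=+1,dy=+8->C; (3,6):dx=+6,dy=+11->C
  (3,7):dx=+5,dy=+2->C; (3,8):dx=+7,dy=+13->C; (3,9):dx=+13,dy=+18->C; (3,10):dx=+2,dy=+4->C
  (4,5):dx=-2,dy=+1->D; (4,6):dx=+3,dy=+4->C; (4,7):dx=+2,dy=-5->D; (4,8):dx=+4,dy=+6->C
  (4,9):dx=+10,dy=+11->C; (4,10):dx=-1,dy=-3->C; (5,6):dx=+5,dy=+3->C; (5,7):dx=+4,dy=-6->D
  (5,8):dx=+6,dy=+5->C; (5,9):dx=+12,dy=+10->C; (5,10):dx=+1,dy=-4->D; (6,7):dx=-1,dy=-9->C
  (6,8):dx=+1,dy=+2->C; (6,9):dx=+7,dy=+7->C; (6,10):dx=-4,dy=-7->C; (7,8):dx=+2,dy=+11->C
  (7,9):dx=+8,dy=+16->C; (7,10):dx=-3,dy=+2->D; (8,9):dx=+6,dy=+5->C; (8,10):dx=-5,dy=-9->C
  (9,10):dx=-11,dy=-14->C
Step 2: C = 40, D = 5, total pairs = 45.
Step 3: tau = (C - D)/(n(n-1)/2) = (40 - 5)/45 = 0.777778.
Step 4: Exact two-sided p-value (enumerate n! = 3628800 permutations of y under H0): p = 0.000946.
Step 5: alpha = 0.05. reject H0.

tau_b = 0.7778 (C=40, D=5), p = 0.000946, reject H0.


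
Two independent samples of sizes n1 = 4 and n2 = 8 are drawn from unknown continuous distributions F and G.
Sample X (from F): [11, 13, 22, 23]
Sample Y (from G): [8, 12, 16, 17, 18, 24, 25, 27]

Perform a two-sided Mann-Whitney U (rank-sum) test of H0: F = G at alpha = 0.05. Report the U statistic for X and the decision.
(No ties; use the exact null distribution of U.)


Step 1: Combine and sort all 12 observations; assign midranks.
sorted (value, group): (8,Y), (11,X), (12,Y), (13,X), (16,Y), (17,Y), (18,Y), (22,X), (23,X), (24,Y), (25,Y), (27,Y)
ranks: 8->1, 11->2, 12->3, 13->4, 16->5, 17->6, 18->7, 22->8, 23->9, 24->10, 25->11, 27->12
Step 2: Rank sum for X: R1 = 2 + 4 + 8 + 9 = 23.
Step 3: U_X = R1 - n1(n1+1)/2 = 23 - 4*5/2 = 23 - 10 = 13.
       U_Y = n1*n2 - U_X = 32 - 13 = 19.
Step 4: No ties, so the exact null distribution of U (based on enumerating the C(12,4) = 495 equally likely rank assignments) gives the two-sided p-value.
Step 5: p-value = 0.682828; compare to alpha = 0.05. fail to reject H0.

U_X = 13, p = 0.682828, fail to reject H0 at alpha = 0.05.


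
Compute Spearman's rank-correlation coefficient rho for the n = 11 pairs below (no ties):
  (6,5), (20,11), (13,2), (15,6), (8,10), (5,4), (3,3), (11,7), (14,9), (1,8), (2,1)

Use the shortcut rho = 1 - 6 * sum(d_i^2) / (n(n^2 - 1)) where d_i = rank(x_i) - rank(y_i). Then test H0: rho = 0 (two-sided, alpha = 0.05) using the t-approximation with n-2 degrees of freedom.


Step 1: Rank x and y separately (midranks; no ties here).
rank(x): 6->5, 20->11, 13->8, 15->10, 8->6, 5->4, 3->3, 11->7, 14->9, 1->1, 2->2
rank(y): 5->5, 11->11, 2->2, 6->6, 10->10, 4->4, 3->3, 7->7, 9->9, 8->8, 1->1
Step 2: d_i = R_x(i) - R_y(i); compute d_i^2.
  (5-5)^2=0, (11-11)^2=0, (8-2)^2=36, (10-6)^2=16, (6-10)^2=16, (4-4)^2=0, (3-3)^2=0, (7-7)^2=0, (9-9)^2=0, (1-8)^2=49, (2-1)^2=1
sum(d^2) = 118.
Step 3: rho = 1 - 6*118 / (11*(11^2 - 1)) = 1 - 708/1320 = 0.463636.
Step 4: Under H0, t = rho * sqrt((n-2)/(1-rho^2)) = 1.5698 ~ t(9).
Step 5: Two-sided p-value from the t-distribution with 9 df = 0.150901.
Step 6: alpha = 0.05. fail to reject H0.

rho = 0.4636, p = 0.150901, fail to reject H0 at alpha = 0.05.


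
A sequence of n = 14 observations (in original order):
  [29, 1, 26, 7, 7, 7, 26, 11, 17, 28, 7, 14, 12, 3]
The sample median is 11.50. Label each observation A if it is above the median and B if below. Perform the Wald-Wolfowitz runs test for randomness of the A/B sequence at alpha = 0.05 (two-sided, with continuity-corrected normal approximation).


Step 1: Compute median = 11.50; label A = above, B = below.
Labels in order: ABABBBABAABAAB  (n_A = 7, n_B = 7)
Step 2: Count runs R = 10.
Step 3: Under H0 (random ordering), E[R] = 2*n_A*n_B/(n_A+n_B) + 1 = 2*7*7/14 + 1 = 8.0000.
        Var[R] = 2*n_A*n_B*(2*n_A*n_B - n_A - n_B) / ((n_A+n_B)^2 * (n_A+n_B-1)) = 8232/2548 = 3.2308.
        SD[R] = 1.7974.
Step 4: Continuity-corrected z = (R - 0.5 - E[R]) / SD[R] = (10 - 0.5 - 8.0000) / 1.7974 = 0.8345.
Step 5: Two-sided p-value via normal approximation = 2*(1 - Phi(|z|)) = 0.403986.
Step 6: alpha = 0.05. fail to reject H0.

R = 10, z = 0.8345, p = 0.403986, fail to reject H0.


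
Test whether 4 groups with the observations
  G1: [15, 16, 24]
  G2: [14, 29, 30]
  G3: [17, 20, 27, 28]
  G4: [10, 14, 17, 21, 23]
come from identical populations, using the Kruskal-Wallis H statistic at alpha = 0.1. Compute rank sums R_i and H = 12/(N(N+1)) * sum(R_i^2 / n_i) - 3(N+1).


Step 1: Combine all N = 15 observations and assign midranks.
sorted (value, group, rank): (10,G4,1), (14,G2,2.5), (14,G4,2.5), (15,G1,4), (16,G1,5), (17,G3,6.5), (17,G4,6.5), (20,G3,8), (21,G4,9), (23,G4,10), (24,G1,11), (27,G3,12), (28,G3,13), (29,G2,14), (30,G2,15)
Step 2: Sum ranks within each group.
R_1 = 20 (n_1 = 3)
R_2 = 31.5 (n_2 = 3)
R_3 = 39.5 (n_3 = 4)
R_4 = 29 (n_4 = 5)
Step 3: H = 12/(N(N+1)) * sum(R_i^2/n_i) - 3(N+1)
     = 12/(15*16) * (20^2/3 + 31.5^2/3 + 39.5^2/4 + 29^2/5) - 3*16
     = 0.050000 * 1022.35 - 48
     = 3.117292.
Step 4: Ties present; correction factor C = 1 - 12/(15^3 - 15) = 0.996429. Corrected H = 3.117292 / 0.996429 = 3.128465.
Step 5: Under H0, H ~ chi^2(3); p-value = 0.372239.
Step 6: alpha = 0.1. fail to reject H0.

H = 3.1285, df = 3, p = 0.372239, fail to reject H0.


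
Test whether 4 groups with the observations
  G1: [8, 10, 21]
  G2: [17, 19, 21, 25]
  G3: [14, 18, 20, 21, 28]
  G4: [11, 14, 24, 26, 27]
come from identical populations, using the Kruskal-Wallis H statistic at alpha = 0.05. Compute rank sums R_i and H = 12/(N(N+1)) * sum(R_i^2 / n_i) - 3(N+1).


Step 1: Combine all N = 17 observations and assign midranks.
sorted (value, group, rank): (8,G1,1), (10,G1,2), (11,G4,3), (14,G3,4.5), (14,G4,4.5), (17,G2,6), (18,G3,7), (19,G2,8), (20,G3,9), (21,G1,11), (21,G2,11), (21,G3,11), (24,G4,13), (25,G2,14), (26,G4,15), (27,G4,16), (28,G3,17)
Step 2: Sum ranks within each group.
R_1 = 14 (n_1 = 3)
R_2 = 39 (n_2 = 4)
R_3 = 48.5 (n_3 = 5)
R_4 = 51.5 (n_4 = 5)
Step 3: H = 12/(N(N+1)) * sum(R_i^2/n_i) - 3(N+1)
     = 12/(17*18) * (14^2/3 + 39^2/4 + 48.5^2/5 + 51.5^2/5) - 3*18
     = 0.039216 * 1446.48 - 54
     = 2.724837.
Step 4: Ties present; correction factor C = 1 - 30/(17^3 - 17) = 0.993873. Corrected H = 2.724837 / 0.993873 = 2.741636.
Step 5: Under H0, H ~ chi^2(3); p-value = 0.433198.
Step 6: alpha = 0.05. fail to reject H0.

H = 2.7416, df = 3, p = 0.433198, fail to reject H0.


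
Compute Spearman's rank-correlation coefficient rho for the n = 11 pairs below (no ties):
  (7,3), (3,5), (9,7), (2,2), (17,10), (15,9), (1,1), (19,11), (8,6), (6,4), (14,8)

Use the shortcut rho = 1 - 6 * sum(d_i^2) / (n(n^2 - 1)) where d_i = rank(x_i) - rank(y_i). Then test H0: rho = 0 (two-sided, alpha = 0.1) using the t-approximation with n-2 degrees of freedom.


Step 1: Rank x and y separately (midranks; no ties here).
rank(x): 7->5, 3->3, 9->7, 2->2, 17->10, 15->9, 1->1, 19->11, 8->6, 6->4, 14->8
rank(y): 3->3, 5->5, 7->7, 2->2, 10->10, 9->9, 1->1, 11->11, 6->6, 4->4, 8->8
Step 2: d_i = R_x(i) - R_y(i); compute d_i^2.
  (5-3)^2=4, (3-5)^2=4, (7-7)^2=0, (2-2)^2=0, (10-10)^2=0, (9-9)^2=0, (1-1)^2=0, (11-11)^2=0, (6-6)^2=0, (4-4)^2=0, (8-8)^2=0
sum(d^2) = 8.
Step 3: rho = 1 - 6*8 / (11*(11^2 - 1)) = 1 - 48/1320 = 0.963636.
Step 4: Under H0, t = rho * sqrt((n-2)/(1-rho^2)) = 10.8186 ~ t(9).
Step 5: Two-sided p-value from the t-distribution with 9 df = 0.000002.
Step 6: alpha = 0.1. reject H0.

rho = 0.9636, p = 0.000002, reject H0 at alpha = 0.1.


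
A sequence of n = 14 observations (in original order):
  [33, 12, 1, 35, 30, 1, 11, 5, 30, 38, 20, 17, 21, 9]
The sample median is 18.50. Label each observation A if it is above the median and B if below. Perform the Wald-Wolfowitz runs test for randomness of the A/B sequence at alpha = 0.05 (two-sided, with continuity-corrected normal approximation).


Step 1: Compute median = 18.50; label A = above, B = below.
Labels in order: ABBAABBBAAABAB  (n_A = 7, n_B = 7)
Step 2: Count runs R = 8.
Step 3: Under H0 (random ordering), E[R] = 2*n_A*n_B/(n_A+n_B) + 1 = 2*7*7/14 + 1 = 8.0000.
        Var[R] = 2*n_A*n_B*(2*n_A*n_B - n_A - n_B) / ((n_A+n_B)^2 * (n_A+n_B-1)) = 8232/2548 = 3.2308.
        SD[R] = 1.7974.
Step 4: R = E[R], so z = 0 with no continuity correction.
Step 5: Two-sided p-value via normal approximation = 2*(1 - Phi(|z|)) = 1.000000.
Step 6: alpha = 0.05. fail to reject H0.

R = 8, z = 0.0000, p = 1.000000, fail to reject H0.


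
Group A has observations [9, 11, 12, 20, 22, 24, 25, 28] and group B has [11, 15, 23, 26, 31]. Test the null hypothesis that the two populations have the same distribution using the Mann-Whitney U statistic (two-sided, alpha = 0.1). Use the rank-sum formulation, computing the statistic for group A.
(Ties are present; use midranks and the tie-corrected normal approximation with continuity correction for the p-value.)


Step 1: Combine and sort all 13 observations; assign midranks.
sorted (value, group): (9,X), (11,X), (11,Y), (12,X), (15,Y), (20,X), (22,X), (23,Y), (24,X), (25,X), (26,Y), (28,X), (31,Y)
ranks: 9->1, 11->2.5, 11->2.5, 12->4, 15->5, 20->6, 22->7, 23->8, 24->9, 25->10, 26->11, 28->12, 31->13
Step 2: Rank sum for X: R1 = 1 + 2.5 + 4 + 6 + 7 + 9 + 10 + 12 = 51.5.
Step 3: U_X = R1 - n1(n1+1)/2 = 51.5 - 8*9/2 = 51.5 - 36 = 15.5.
       U_Y = n1*n2 - U_X = 40 - 15.5 = 24.5.
Step 4: Ties are present, so use the tie-corrected normal approximation (with continuity correction) for the p-value.
Step 5: p-value = 0.557643; compare to alpha = 0.1. fail to reject H0.

U_X = 15.5, p = 0.557643, fail to reject H0 at alpha = 0.1.


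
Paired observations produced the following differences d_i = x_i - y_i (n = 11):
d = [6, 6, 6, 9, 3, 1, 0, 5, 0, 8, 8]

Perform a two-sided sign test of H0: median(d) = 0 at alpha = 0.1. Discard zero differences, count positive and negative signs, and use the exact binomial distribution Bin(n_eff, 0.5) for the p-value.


Step 1: Discard zero differences. Original n = 11; n_eff = number of nonzero differences = 9.
Nonzero differences (with sign): +6, +6, +6, +9, +3, +1, +5, +8, +8
Step 2: Count signs: positive = 9, negative = 0.
Step 3: Under H0: P(positive) = 0.5, so the number of positives S ~ Bin(9, 0.5).
Step 4: Two-sided exact p-value = sum of Bin(9,0.5) probabilities at or below the observed probability = 0.003906.
Step 5: alpha = 0.1. reject H0.

n_eff = 9, pos = 9, neg = 0, p = 0.003906, reject H0.


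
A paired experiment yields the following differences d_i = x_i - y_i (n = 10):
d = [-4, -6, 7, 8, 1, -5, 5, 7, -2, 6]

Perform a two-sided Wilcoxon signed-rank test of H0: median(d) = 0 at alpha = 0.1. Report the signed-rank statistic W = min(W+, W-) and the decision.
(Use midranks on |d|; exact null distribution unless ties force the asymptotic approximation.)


Step 1: Drop any zero differences (none here) and take |d_i|.
|d| = [4, 6, 7, 8, 1, 5, 5, 7, 2, 6]
Step 2: Midrank |d_i| (ties get averaged ranks).
ranks: |4|->3, |6|->6.5, |7|->8.5, |8|->10, |1|->1, |5|->4.5, |5|->4.5, |7|->8.5, |2|->2, |6|->6.5
Step 3: Attach original signs; sum ranks with positive sign and with negative sign.
W+ = 8.5 + 10 + 1 + 4.5 + 8.5 + 6.5 = 39
W- = 3 + 6.5 + 4.5 + 2 = 16
(Check: W+ + W- = 55 should equal n(n+1)/2 = 55.)
Step 4: Test statistic W = min(W+, W-) = 16.
Step 5: Ties in |d|, so use the tie-corrected normal approximation.
        E[W] = n(n+1)/4 = 10*11/4 = 27.5.
        Tie groups: |d|=5 (t=2), |d|=6 (t=2), |d|=7 (t=2); sum(t^3 - t) = 18.
        Var[W] = n(n+1)(2n+1)/24 - sum(t^3-t)/48 = 2310/24 - 18/48 = 95.875.
        z = (W - E[W]) / sqrt(Var[W]) = (16 - 27.5) / 9.7916 = -1.1745.
        Two-sided p = 2*Phi(z) = 0.240203.
Step 6: alpha = 0.1. fail to reject H0.

W+ = 39, W- = 16, W = min = 16, p = 0.240203, fail to reject H0.


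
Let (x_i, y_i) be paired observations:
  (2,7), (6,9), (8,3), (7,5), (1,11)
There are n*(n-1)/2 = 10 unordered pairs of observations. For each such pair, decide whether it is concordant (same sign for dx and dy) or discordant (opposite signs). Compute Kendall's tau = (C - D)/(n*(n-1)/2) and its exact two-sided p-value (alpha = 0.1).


Step 1: Enumerate the 10 unordered pairs (i,j) with i<j and classify each by sign(x_j-x_i) * sign(y_j-y_i).
  (1,2):dx=+4,dy=+2->C; (1,3):dx=+6,dy=-4->D; (1,4):dx=+5,dy=-2->D; (1,5):dx=-1,dy=+4->D
  (2,3):dx=+2,dy=-6->D; (2,4):dx=+1,dy=-4->D; (2,5):dx=-5,dy=+2->D; (3,4):dx=-1,dy=+2->D
  (3,5):dx=-7,dy=+8->D; (4,5):dx=-6,dy=+6->D
Step 2: C = 1, D = 9, total pairs = 10.
Step 3: tau = (C - D)/(n(n-1)/2) = (1 - 9)/10 = -0.800000.
Step 4: Exact two-sided p-value (enumerate n! = 120 permutations of y under H0): p = 0.083333.
Step 5: alpha = 0.1. reject H0.

tau_b = -0.8000 (C=1, D=9), p = 0.083333, reject H0.


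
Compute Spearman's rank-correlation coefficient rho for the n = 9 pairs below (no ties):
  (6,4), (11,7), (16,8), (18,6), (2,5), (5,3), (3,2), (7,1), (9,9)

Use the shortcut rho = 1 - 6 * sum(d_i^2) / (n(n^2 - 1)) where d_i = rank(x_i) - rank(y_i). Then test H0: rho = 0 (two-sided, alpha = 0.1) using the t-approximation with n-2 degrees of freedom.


Step 1: Rank x and y separately (midranks; no ties here).
rank(x): 6->4, 11->7, 16->8, 18->9, 2->1, 5->3, 3->2, 7->5, 9->6
rank(y): 4->4, 7->7, 8->8, 6->6, 5->5, 3->3, 2->2, 1->1, 9->9
Step 2: d_i = R_x(i) - R_y(i); compute d_i^2.
  (4-4)^2=0, (7-7)^2=0, (8-8)^2=0, (9-6)^2=9, (1-5)^2=16, (3-3)^2=0, (2-2)^2=0, (5-1)^2=16, (6-9)^2=9
sum(d^2) = 50.
Step 3: rho = 1 - 6*50 / (9*(9^2 - 1)) = 1 - 300/720 = 0.583333.
Step 4: Under H0, t = rho * sqrt((n-2)/(1-rho^2)) = 1.9001 ~ t(7).
Step 5: Two-sided p-value from the t-distribution with 7 df = 0.099186.
Step 6: alpha = 0.1. reject H0.

rho = 0.5833, p = 0.099186, reject H0 at alpha = 0.1.


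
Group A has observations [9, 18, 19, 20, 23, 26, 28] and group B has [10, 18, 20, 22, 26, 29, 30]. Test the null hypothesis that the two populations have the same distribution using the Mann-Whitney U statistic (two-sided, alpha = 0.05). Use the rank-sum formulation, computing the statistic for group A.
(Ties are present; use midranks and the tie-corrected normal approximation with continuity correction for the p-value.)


Step 1: Combine and sort all 14 observations; assign midranks.
sorted (value, group): (9,X), (10,Y), (18,X), (18,Y), (19,X), (20,X), (20,Y), (22,Y), (23,X), (26,X), (26,Y), (28,X), (29,Y), (30,Y)
ranks: 9->1, 10->2, 18->3.5, 18->3.5, 19->5, 20->6.5, 20->6.5, 22->8, 23->9, 26->10.5, 26->10.5, 28->12, 29->13, 30->14
Step 2: Rank sum for X: R1 = 1 + 3.5 + 5 + 6.5 + 9 + 10.5 + 12 = 47.5.
Step 3: U_X = R1 - n1(n1+1)/2 = 47.5 - 7*8/2 = 47.5 - 28 = 19.5.
       U_Y = n1*n2 - U_X = 49 - 19.5 = 29.5.
Step 4: Ties are present, so use the tie-corrected normal approximation (with continuity correction) for the p-value.
Step 5: p-value = 0.564011; compare to alpha = 0.05. fail to reject H0.

U_X = 19.5, p = 0.564011, fail to reject H0 at alpha = 0.05.


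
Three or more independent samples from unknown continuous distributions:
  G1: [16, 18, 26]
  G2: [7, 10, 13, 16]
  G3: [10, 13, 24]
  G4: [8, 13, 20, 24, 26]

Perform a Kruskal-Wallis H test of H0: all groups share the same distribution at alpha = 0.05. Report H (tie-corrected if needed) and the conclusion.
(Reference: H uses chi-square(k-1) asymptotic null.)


Step 1: Combine all N = 15 observations and assign midranks.
sorted (value, group, rank): (7,G2,1), (8,G4,2), (10,G2,3.5), (10,G3,3.5), (13,G2,6), (13,G3,6), (13,G4,6), (16,G1,8.5), (16,G2,8.5), (18,G1,10), (20,G4,11), (24,G3,12.5), (24,G4,12.5), (26,G1,14.5), (26,G4,14.5)
Step 2: Sum ranks within each group.
R_1 = 33 (n_1 = 3)
R_2 = 19 (n_2 = 4)
R_3 = 22 (n_3 = 3)
R_4 = 46 (n_4 = 5)
Step 3: H = 12/(N(N+1)) * sum(R_i^2/n_i) - 3(N+1)
     = 12/(15*16) * (33^2/3 + 19^2/4 + 22^2/3 + 46^2/5) - 3*16
     = 0.050000 * 1037.78 - 48
     = 3.889167.
Step 4: Ties present; correction factor C = 1 - 48/(15^3 - 15) = 0.985714. Corrected H = 3.889167 / 0.985714 = 3.945531.
Step 5: Under H0, H ~ chi^2(3); p-value = 0.267406.
Step 6: alpha = 0.05. fail to reject H0.

H = 3.9455, df = 3, p = 0.267406, fail to reject H0.


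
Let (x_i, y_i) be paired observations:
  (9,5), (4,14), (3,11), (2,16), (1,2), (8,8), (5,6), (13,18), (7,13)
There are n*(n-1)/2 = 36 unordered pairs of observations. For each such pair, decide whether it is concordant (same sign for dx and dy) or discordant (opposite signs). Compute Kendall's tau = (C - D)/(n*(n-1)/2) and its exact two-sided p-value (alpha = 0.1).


Step 1: Enumerate the 36 unordered pairs (i,j) with i<j and classify each by sign(x_j-x_i) * sign(y_j-y_i).
  (1,2):dx=-5,dy=+9->D; (1,3):dx=-6,dy=+6->D; (1,4):dx=-7,dy=+11->D; (1,5):dx=-8,dy=-3->C
  (1,6):dx=-1,dy=+3->D; (1,7):dx=-4,dy=+1->D; (1,8):dx=+4,dy=+13->C; (1,9):dx=-2,dy=+8->D
  (2,3):dx=-1,dy=-3->C; (2,4):dx=-2,dy=+2->D; (2,5):dx=-3,dy=-12->C; (2,6):dx=+4,dy=-6->D
  (2,7):dx=+1,dy=-8->D; (2,8):dx=+9,dy=+4->C; (2,9):dx=+3,dy=-1->D; (3,4):dx=-1,dy=+5->D
  (3,5):dx=-2,dy=-9->C; (3,6):dx=+5,dy=-3->D; (3,7):dx=+2,dy=-5->D; (3,8):dx=+10,dy=+7->C
  (3,9):dx=+4,dy=+2->C; (4,5):dx=-1,dy=-14->C; (4,6):dx=+6,dy=-8->D; (4,7):dx=+3,dy=-10->D
  (4,8):dx=+11,dy=+2->C; (4,9):dx=+5,dy=-3->D; (5,6):dx=+7,dy=+6->C; (5,7):dx=+4,dy=+4->C
  (5,8):dx=+12,dy=+16->C; (5,9):dx=+6,dy=+11->C; (6,7):dx=-3,dy=-2->C; (6,8):dx=+5,dy=+10->C
  (6,9):dx=-1,dy=+5->D; (7,8):dx=+8,dy=+12->C; (7,9):dx=+2,dy=+7->C; (8,9):dx=-6,dy=-5->C
Step 2: C = 19, D = 17, total pairs = 36.
Step 3: tau = (C - D)/(n(n-1)/2) = (19 - 17)/36 = 0.055556.
Step 4: Exact two-sided p-value (enumerate n! = 362880 permutations of y under H0): p = 0.919455.
Step 5: alpha = 0.1. fail to reject H0.

tau_b = 0.0556 (C=19, D=17), p = 0.919455, fail to reject H0.


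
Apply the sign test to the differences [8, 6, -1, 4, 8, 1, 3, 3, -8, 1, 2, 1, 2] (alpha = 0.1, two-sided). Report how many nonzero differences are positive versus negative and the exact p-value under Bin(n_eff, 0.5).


Step 1: Discard zero differences. Original n = 13; n_eff = number of nonzero differences = 13.
Nonzero differences (with sign): +8, +6, -1, +4, +8, +1, +3, +3, -8, +1, +2, +1, +2
Step 2: Count signs: positive = 11, negative = 2.
Step 3: Under H0: P(positive) = 0.5, so the number of positives S ~ Bin(13, 0.5).
Step 4: Two-sided exact p-value = sum of Bin(13,0.5) probabilities at or below the observed probability = 0.022461.
Step 5: alpha = 0.1. reject H0.

n_eff = 13, pos = 11, neg = 2, p = 0.022461, reject H0.


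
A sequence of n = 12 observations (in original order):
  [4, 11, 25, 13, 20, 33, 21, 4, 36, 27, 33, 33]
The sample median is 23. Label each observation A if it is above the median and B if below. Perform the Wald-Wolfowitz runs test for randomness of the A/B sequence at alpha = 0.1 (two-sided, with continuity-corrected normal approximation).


Step 1: Compute median = 23; label A = above, B = below.
Labels in order: BBABBABBAAAA  (n_A = 6, n_B = 6)
Step 2: Count runs R = 6.
Step 3: Under H0 (random ordering), E[R] = 2*n_A*n_B/(n_A+n_B) + 1 = 2*6*6/12 + 1 = 7.0000.
        Var[R] = 2*n_A*n_B*(2*n_A*n_B - n_A - n_B) / ((n_A+n_B)^2 * (n_A+n_B-1)) = 4320/1584 = 2.7273.
        SD[R] = 1.6514.
Step 4: Continuity-corrected z = (R + 0.5 - E[R]) / SD[R] = (6 + 0.5 - 7.0000) / 1.6514 = -0.3028.
Step 5: Two-sided p-value via normal approximation = 2*(1 - Phi(|z|)) = 0.762069.
Step 6: alpha = 0.1. fail to reject H0.

R = 6, z = -0.3028, p = 0.762069, fail to reject H0.


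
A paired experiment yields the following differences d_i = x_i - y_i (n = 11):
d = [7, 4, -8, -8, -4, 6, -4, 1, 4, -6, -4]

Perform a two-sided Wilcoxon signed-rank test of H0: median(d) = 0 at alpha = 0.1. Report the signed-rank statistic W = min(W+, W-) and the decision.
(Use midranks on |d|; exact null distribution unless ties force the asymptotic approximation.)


Step 1: Drop any zero differences (none here) and take |d_i|.
|d| = [7, 4, 8, 8, 4, 6, 4, 1, 4, 6, 4]
Step 2: Midrank |d_i| (ties get averaged ranks).
ranks: |7|->9, |4|->4, |8|->10.5, |8|->10.5, |4|->4, |6|->7.5, |4|->4, |1|->1, |4|->4, |6|->7.5, |4|->4
Step 3: Attach original signs; sum ranks with positive sign and with negative sign.
W+ = 9 + 4 + 7.5 + 1 + 4 = 25.5
W- = 10.5 + 10.5 + 4 + 4 + 7.5 + 4 = 40.5
(Check: W+ + W- = 66 should equal n(n+1)/2 = 66.)
Step 4: Test statistic W = min(W+, W-) = 25.5.
Step 5: Ties in |d|, so use the tie-corrected normal approximation.
        E[W] = n(n+1)/4 = 11*12/4 = 33.
        Tie groups: |d|=4 (t=5), |d|=6 (t=2), |d|=8 (t=2); sum(t^3 - t) = 132.
        Var[W] = n(n+1)(2n+1)/24 - sum(t^3-t)/48 = 3036/24 - 132/48 = 123.75.
        z = (W - E[W]) / sqrt(Var[W]) = (25.5 - 33) / 11.1243 = -0.6742.
        Two-sided p = 2*Phi(z) = 0.500184.
Step 6: alpha = 0.1. fail to reject H0.

W+ = 25.5, W- = 40.5, W = min = 25.5, p = 0.500184, fail to reject H0.


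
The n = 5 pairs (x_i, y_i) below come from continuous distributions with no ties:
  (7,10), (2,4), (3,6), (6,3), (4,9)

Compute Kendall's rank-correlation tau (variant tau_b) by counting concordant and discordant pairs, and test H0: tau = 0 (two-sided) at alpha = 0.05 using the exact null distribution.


Step 1: Enumerate the 10 unordered pairs (i,j) with i<j and classify each by sign(x_j-x_i) * sign(y_j-y_i).
  (1,2):dx=-5,dy=-6->C; (1,3):dx=-4,dy=-4->C; (1,4):dx=-1,dy=-7->C; (1,5):dx=-3,dy=-1->C
  (2,3):dx=+1,dy=+2->C; (2,4):dx=+4,dy=-1->D; (2,5):dx=+2,dy=+5->C; (3,4):dx=+3,dy=-3->D
  (3,5):dx=+1,dy=+3->C; (4,5):dx=-2,dy=+6->D
Step 2: C = 7, D = 3, total pairs = 10.
Step 3: tau = (C - D)/(n(n-1)/2) = (7 - 3)/10 = 0.400000.
Step 4: Exact two-sided p-value (enumerate n! = 120 permutations of y under H0): p = 0.483333.
Step 5: alpha = 0.05. fail to reject H0.

tau_b = 0.4000 (C=7, D=3), p = 0.483333, fail to reject H0.


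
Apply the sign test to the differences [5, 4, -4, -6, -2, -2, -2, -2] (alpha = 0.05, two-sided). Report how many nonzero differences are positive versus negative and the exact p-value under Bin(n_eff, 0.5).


Step 1: Discard zero differences. Original n = 8; n_eff = number of nonzero differences = 8.
Nonzero differences (with sign): +5, +4, -4, -6, -2, -2, -2, -2
Step 2: Count signs: positive = 2, negative = 6.
Step 3: Under H0: P(positive) = 0.5, so the number of positives S ~ Bin(8, 0.5).
Step 4: Two-sided exact p-value = sum of Bin(8,0.5) probabilities at or below the observed probability = 0.289062.
Step 5: alpha = 0.05. fail to reject H0.

n_eff = 8, pos = 2, neg = 6, p = 0.289062, fail to reject H0.


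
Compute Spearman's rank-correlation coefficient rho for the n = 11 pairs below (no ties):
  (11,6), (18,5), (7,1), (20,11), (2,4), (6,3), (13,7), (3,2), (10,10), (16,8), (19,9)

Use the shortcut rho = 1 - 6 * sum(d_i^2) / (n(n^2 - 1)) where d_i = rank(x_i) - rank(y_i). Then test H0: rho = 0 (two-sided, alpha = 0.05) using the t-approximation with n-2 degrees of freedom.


Step 1: Rank x and y separately (midranks; no ties here).
rank(x): 11->6, 18->9, 7->4, 20->11, 2->1, 6->3, 13->7, 3->2, 10->5, 16->8, 19->10
rank(y): 6->6, 5->5, 1->1, 11->11, 4->4, 3->3, 7->7, 2->2, 10->10, 8->8, 9->9
Step 2: d_i = R_x(i) - R_y(i); compute d_i^2.
  (6-6)^2=0, (9-5)^2=16, (4-1)^2=9, (11-11)^2=0, (1-4)^2=9, (3-3)^2=0, (7-7)^2=0, (2-2)^2=0, (5-10)^2=25, (8-8)^2=0, (10-9)^2=1
sum(d^2) = 60.
Step 3: rho = 1 - 6*60 / (11*(11^2 - 1)) = 1 - 360/1320 = 0.727273.
Step 4: Under H0, t = rho * sqrt((n-2)/(1-rho^2)) = 3.1789 ~ t(9).
Step 5: Two-sided p-value from the t-distribution with 9 df = 0.011205.
Step 6: alpha = 0.05. reject H0.

rho = 0.7273, p = 0.011205, reject H0 at alpha = 0.05.


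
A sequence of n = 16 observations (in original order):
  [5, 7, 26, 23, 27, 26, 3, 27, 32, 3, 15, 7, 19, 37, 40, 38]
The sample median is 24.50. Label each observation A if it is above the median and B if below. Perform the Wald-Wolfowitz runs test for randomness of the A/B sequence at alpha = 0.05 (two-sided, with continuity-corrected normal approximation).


Step 1: Compute median = 24.50; label A = above, B = below.
Labels in order: BBABAABAABBBBAAA  (n_A = 8, n_B = 8)
Step 2: Count runs R = 8.
Step 3: Under H0 (random ordering), E[R] = 2*n_A*n_B/(n_A+n_B) + 1 = 2*8*8/16 + 1 = 9.0000.
        Var[R] = 2*n_A*n_B*(2*n_A*n_B - n_A - n_B) / ((n_A+n_B)^2 * (n_A+n_B-1)) = 14336/3840 = 3.7333.
        SD[R] = 1.9322.
Step 4: Continuity-corrected z = (R + 0.5 - E[R]) / SD[R] = (8 + 0.5 - 9.0000) / 1.9322 = -0.2588.
Step 5: Two-sided p-value via normal approximation = 2*(1 - Phi(|z|)) = 0.795809.
Step 6: alpha = 0.05. fail to reject H0.

R = 8, z = -0.2588, p = 0.795809, fail to reject H0.


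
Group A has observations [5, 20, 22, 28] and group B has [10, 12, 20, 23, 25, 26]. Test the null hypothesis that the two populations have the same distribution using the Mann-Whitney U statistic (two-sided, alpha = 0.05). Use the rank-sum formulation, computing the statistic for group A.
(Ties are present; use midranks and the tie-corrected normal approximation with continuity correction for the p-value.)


Step 1: Combine and sort all 10 observations; assign midranks.
sorted (value, group): (5,X), (10,Y), (12,Y), (20,X), (20,Y), (22,X), (23,Y), (25,Y), (26,Y), (28,X)
ranks: 5->1, 10->2, 12->3, 20->4.5, 20->4.5, 22->6, 23->7, 25->8, 26->9, 28->10
Step 2: Rank sum for X: R1 = 1 + 4.5 + 6 + 10 = 21.5.
Step 3: U_X = R1 - n1(n1+1)/2 = 21.5 - 4*5/2 = 21.5 - 10 = 11.5.
       U_Y = n1*n2 - U_X = 24 - 11.5 = 12.5.
Step 4: Ties are present, so use the tie-corrected normal approximation (with continuity correction) for the p-value.
Step 5: p-value = 1.000000; compare to alpha = 0.05. fail to reject H0.

U_X = 11.5, p = 1.000000, fail to reject H0 at alpha = 0.05.


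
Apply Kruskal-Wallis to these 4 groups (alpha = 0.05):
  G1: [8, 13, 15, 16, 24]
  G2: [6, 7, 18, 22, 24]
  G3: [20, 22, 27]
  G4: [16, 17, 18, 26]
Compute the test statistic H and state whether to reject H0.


Step 1: Combine all N = 17 observations and assign midranks.
sorted (value, group, rank): (6,G2,1), (7,G2,2), (8,G1,3), (13,G1,4), (15,G1,5), (16,G1,6.5), (16,G4,6.5), (17,G4,8), (18,G2,9.5), (18,G4,9.5), (20,G3,11), (22,G2,12.5), (22,G3,12.5), (24,G1,14.5), (24,G2,14.5), (26,G4,16), (27,G3,17)
Step 2: Sum ranks within each group.
R_1 = 33 (n_1 = 5)
R_2 = 39.5 (n_2 = 5)
R_3 = 40.5 (n_3 = 3)
R_4 = 40 (n_4 = 4)
Step 3: H = 12/(N(N+1)) * sum(R_i^2/n_i) - 3(N+1)
     = 12/(17*18) * (33^2/5 + 39.5^2/5 + 40.5^2/3 + 40^2/4) - 3*18
     = 0.039216 * 1476.6 - 54
     = 3.905882.
Step 4: Ties present; correction factor C = 1 - 24/(17^3 - 17) = 0.995098. Corrected H = 3.905882 / 0.995098 = 3.925123.
Step 5: Under H0, H ~ chi^2(3); p-value = 0.269664.
Step 6: alpha = 0.05. fail to reject H0.

H = 3.9251, df = 3, p = 0.269664, fail to reject H0.


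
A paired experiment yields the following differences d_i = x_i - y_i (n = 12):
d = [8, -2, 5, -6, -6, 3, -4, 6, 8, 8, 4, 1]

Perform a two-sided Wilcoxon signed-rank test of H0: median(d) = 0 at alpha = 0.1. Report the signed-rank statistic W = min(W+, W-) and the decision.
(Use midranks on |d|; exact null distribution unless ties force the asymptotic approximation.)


Step 1: Drop any zero differences (none here) and take |d_i|.
|d| = [8, 2, 5, 6, 6, 3, 4, 6, 8, 8, 4, 1]
Step 2: Midrank |d_i| (ties get averaged ranks).
ranks: |8|->11, |2|->2, |5|->6, |6|->8, |6|->8, |3|->3, |4|->4.5, |6|->8, |8|->11, |8|->11, |4|->4.5, |1|->1
Step 3: Attach original signs; sum ranks with positive sign and with negative sign.
W+ = 11 + 6 + 3 + 8 + 11 + 11 + 4.5 + 1 = 55.5
W- = 2 + 8 + 8 + 4.5 = 22.5
(Check: W+ + W- = 78 should equal n(n+1)/2 = 78.)
Step 4: Test statistic W = min(W+, W-) = 22.5.
Step 5: Ties in |d|, so use the tie-corrected normal approximation.
        E[W] = n(n+1)/4 = 12*13/4 = 39.
        Tie groups: |d|=4 (t=2), |d|=6 (t=3), |d|=8 (t=3); sum(t^3 - t) = 54.
        Var[W] = n(n+1)(2n+1)/24 - sum(t^3-t)/48 = 3900/24 - 54/48 = 161.375.
        z = (W - E[W]) / sqrt(Var[W]) = (22.5 - 39) / 12.7033 = -1.2989.
        Two-sided p = 2*Phi(z) = 0.193988.
Step 6: alpha = 0.1. fail to reject H0.

W+ = 55.5, W- = 22.5, W = min = 22.5, p = 0.193988, fail to reject H0.


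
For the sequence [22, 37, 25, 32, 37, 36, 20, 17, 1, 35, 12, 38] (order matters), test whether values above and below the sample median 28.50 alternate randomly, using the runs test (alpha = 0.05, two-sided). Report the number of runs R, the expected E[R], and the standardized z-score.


Step 1: Compute median = 28.50; label A = above, B = below.
Labels in order: BABAAABBBABA  (n_A = 6, n_B = 6)
Step 2: Count runs R = 8.
Step 3: Under H0 (random ordering), E[R] = 2*n_A*n_B/(n_A+n_B) + 1 = 2*6*6/12 + 1 = 7.0000.
        Var[R] = 2*n_A*n_B*(2*n_A*n_B - n_A - n_B) / ((n_A+n_B)^2 * (n_A+n_B-1)) = 4320/1584 = 2.7273.
        SD[R] = 1.6514.
Step 4: Continuity-corrected z = (R - 0.5 - E[R]) / SD[R] = (8 - 0.5 - 7.0000) / 1.6514 = 0.3028.
Step 5: Two-sided p-value via normal approximation = 2*(1 - Phi(|z|)) = 0.762069.
Step 6: alpha = 0.05. fail to reject H0.

R = 8, z = 0.3028, p = 0.762069, fail to reject H0.


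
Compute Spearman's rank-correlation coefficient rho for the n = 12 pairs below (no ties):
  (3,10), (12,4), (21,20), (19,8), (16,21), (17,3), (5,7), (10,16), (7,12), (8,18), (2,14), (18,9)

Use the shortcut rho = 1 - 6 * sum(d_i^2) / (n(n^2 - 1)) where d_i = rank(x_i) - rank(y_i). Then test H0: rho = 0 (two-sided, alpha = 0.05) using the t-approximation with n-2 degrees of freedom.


Step 1: Rank x and y separately (midranks; no ties here).
rank(x): 3->2, 12->7, 21->12, 19->11, 16->8, 17->9, 5->3, 10->6, 7->4, 8->5, 2->1, 18->10
rank(y): 10->6, 4->2, 20->11, 8->4, 21->12, 3->1, 7->3, 16->9, 12->7, 18->10, 14->8, 9->5
Step 2: d_i = R_x(i) - R_y(i); compute d_i^2.
  (2-6)^2=16, (7-2)^2=25, (12-11)^2=1, (11-4)^2=49, (8-12)^2=16, (9-1)^2=64, (3-3)^2=0, (6-9)^2=9, (4-7)^2=9, (5-10)^2=25, (1-8)^2=49, (10-5)^2=25
sum(d^2) = 288.
Step 3: rho = 1 - 6*288 / (12*(12^2 - 1)) = 1 - 1728/1716 = -0.006993.
Step 4: Under H0, t = rho * sqrt((n-2)/(1-rho^2)) = -0.0221 ~ t(10).
Step 5: Two-sided p-value from the t-distribution with 10 df = 0.982792.
Step 6: alpha = 0.05. fail to reject H0.

rho = -0.0070, p = 0.982792, fail to reject H0 at alpha = 0.05.


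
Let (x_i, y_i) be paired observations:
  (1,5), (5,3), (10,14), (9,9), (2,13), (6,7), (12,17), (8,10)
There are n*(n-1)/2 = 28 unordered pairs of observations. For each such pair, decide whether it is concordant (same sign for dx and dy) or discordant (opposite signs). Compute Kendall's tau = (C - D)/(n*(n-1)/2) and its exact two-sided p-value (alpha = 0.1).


Step 1: Enumerate the 28 unordered pairs (i,j) with i<j and classify each by sign(x_j-x_i) * sign(y_j-y_i).
  (1,2):dx=+4,dy=-2->D; (1,3):dx=+9,dy=+9->C; (1,4):dx=+8,dy=+4->C; (1,5):dx=+1,dy=+8->C
  (1,6):dx=+5,dy=+2->C; (1,7):dx=+11,dy=+12->C; (1,8):dx=+7,dy=+5->C; (2,3):dx=+5,dy=+11->C
  (2,4):dx=+4,dy=+6->C; (2,5):dx=-3,dy=+10->D; (2,6):dx=+1,dy=+4->C; (2,7):dx=+7,dy=+14->C
  (2,8):dx=+3,dy=+7->C; (3,4):dx=-1,dy=-5->C; (3,5):dx=-8,dy=-1->C; (3,6):dx=-4,dy=-7->C
  (3,7):dx=+2,dy=+3->C; (3,8):dx=-2,dy=-4->C; (4,5):dx=-7,dy=+4->D; (4,6):dx=-3,dy=-2->C
  (4,7):dx=+3,dy=+8->C; (4,8):dx=-1,dy=+1->D; (5,6):dx=+4,dy=-6->D; (5,7):dx=+10,dy=+4->C
  (5,8):dx=+6,dy=-3->D; (6,7):dx=+6,dy=+10->C; (6,8):dx=+2,dy=+3->C; (7,8):dx=-4,dy=-7->C
Step 2: C = 22, D = 6, total pairs = 28.
Step 3: tau = (C - D)/(n(n-1)/2) = (22 - 6)/28 = 0.571429.
Step 4: Exact two-sided p-value (enumerate n! = 40320 permutations of y under H0): p = 0.061012.
Step 5: alpha = 0.1. reject H0.

tau_b = 0.5714 (C=22, D=6), p = 0.061012, reject H0.


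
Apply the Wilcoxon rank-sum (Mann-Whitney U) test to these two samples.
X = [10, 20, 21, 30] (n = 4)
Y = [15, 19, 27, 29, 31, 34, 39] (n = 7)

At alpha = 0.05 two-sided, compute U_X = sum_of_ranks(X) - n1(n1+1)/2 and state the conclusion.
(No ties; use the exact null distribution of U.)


Step 1: Combine and sort all 11 observations; assign midranks.
sorted (value, group): (10,X), (15,Y), (19,Y), (20,X), (21,X), (27,Y), (29,Y), (30,X), (31,Y), (34,Y), (39,Y)
ranks: 10->1, 15->2, 19->3, 20->4, 21->5, 27->6, 29->7, 30->8, 31->9, 34->10, 39->11
Step 2: Rank sum for X: R1 = 1 + 4 + 5 + 8 = 18.
Step 3: U_X = R1 - n1(n1+1)/2 = 18 - 4*5/2 = 18 - 10 = 8.
       U_Y = n1*n2 - U_X = 28 - 8 = 20.
Step 4: No ties, so the exact null distribution of U (based on enumerating the C(11,4) = 330 equally likely rank assignments) gives the two-sided p-value.
Step 5: p-value = 0.315152; compare to alpha = 0.05. fail to reject H0.

U_X = 8, p = 0.315152, fail to reject H0 at alpha = 0.05.


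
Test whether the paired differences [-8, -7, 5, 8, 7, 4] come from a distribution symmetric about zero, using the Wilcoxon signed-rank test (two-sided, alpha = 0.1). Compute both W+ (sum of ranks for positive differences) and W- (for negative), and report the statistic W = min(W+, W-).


Step 1: Drop any zero differences (none here) and take |d_i|.
|d| = [8, 7, 5, 8, 7, 4]
Step 2: Midrank |d_i| (ties get averaged ranks).
ranks: |8|->5.5, |7|->3.5, |5|->2, |8|->5.5, |7|->3.5, |4|->1
Step 3: Attach original signs; sum ranks with positive sign and with negative sign.
W+ = 2 + 5.5 + 3.5 + 1 = 12
W- = 5.5 + 3.5 = 9
(Check: W+ + W- = 21 should equal n(n+1)/2 = 21.)
Step 4: Test statistic W = min(W+, W-) = 9.
Step 5: Ties in |d|, so use the tie-corrected normal approximation.
        E[W] = n(n+1)/4 = 6*7/4 = 10.5.
        Tie groups: |d|=7 (t=2), |d|=8 (t=2); sum(t^3 - t) = 12.
        Var[W] = n(n+1)(2n+1)/24 - sum(t^3-t)/48 = 546/24 - 12/48 = 22.5.
        z = (W - E[W]) / sqrt(Var[W]) = (9 - 10.5) / 4.7434 = -0.3162.
        Two-sided p = 2*Phi(z) = 0.751830.
Step 6: alpha = 0.1. fail to reject H0.

W+ = 12, W- = 9, W = min = 9, p = 0.751830, fail to reject H0.


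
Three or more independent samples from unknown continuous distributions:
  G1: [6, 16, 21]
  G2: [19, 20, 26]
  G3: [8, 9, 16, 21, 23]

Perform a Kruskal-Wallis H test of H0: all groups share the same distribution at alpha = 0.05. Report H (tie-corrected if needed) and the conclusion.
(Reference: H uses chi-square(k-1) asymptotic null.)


Step 1: Combine all N = 11 observations and assign midranks.
sorted (value, group, rank): (6,G1,1), (8,G3,2), (9,G3,3), (16,G1,4.5), (16,G3,4.5), (19,G2,6), (20,G2,7), (21,G1,8.5), (21,G3,8.5), (23,G3,10), (26,G2,11)
Step 2: Sum ranks within each group.
R_1 = 14 (n_1 = 3)
R_2 = 24 (n_2 = 3)
R_3 = 28 (n_3 = 5)
Step 3: H = 12/(N(N+1)) * sum(R_i^2/n_i) - 3(N+1)
     = 12/(11*12) * (14^2/3 + 24^2/3 + 28^2/5) - 3*12
     = 0.090909 * 414.133 - 36
     = 1.648485.
Step 4: Ties present; correction factor C = 1 - 12/(11^3 - 11) = 0.990909. Corrected H = 1.648485 / 0.990909 = 1.663609.
Step 5: Under H0, H ~ chi^2(2); p-value = 0.435263.
Step 6: alpha = 0.05. fail to reject H0.

H = 1.6636, df = 2, p = 0.435263, fail to reject H0.
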